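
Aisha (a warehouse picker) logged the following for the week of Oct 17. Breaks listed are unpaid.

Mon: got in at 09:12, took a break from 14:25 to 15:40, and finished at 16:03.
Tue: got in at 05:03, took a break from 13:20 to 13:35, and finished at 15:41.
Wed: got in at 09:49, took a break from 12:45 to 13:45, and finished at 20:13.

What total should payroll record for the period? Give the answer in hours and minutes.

Mon: 09:12–16:03 = 6 h 51 min; less 75 min break → 5 h 36 min
Tue: 05:03–15:41 = 10 h 38 min; less 15 min break → 10 h 23 min
Wed: 09:49–20:13 = 10 h 24 min; less 60 min break → 9 h 24 min
Total: 5 h 36 min + 10 h 23 min + 9 h 24 min = 25 h 23 min.

25 h 23 min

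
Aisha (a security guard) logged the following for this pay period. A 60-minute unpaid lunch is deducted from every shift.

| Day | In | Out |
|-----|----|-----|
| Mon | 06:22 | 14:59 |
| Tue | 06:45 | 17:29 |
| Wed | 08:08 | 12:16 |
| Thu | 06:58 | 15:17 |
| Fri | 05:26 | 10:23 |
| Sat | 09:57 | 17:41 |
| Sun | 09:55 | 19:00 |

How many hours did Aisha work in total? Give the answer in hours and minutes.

46 h 34 min

Mon: 06:22–14:59 = 8 h 37 min; less 60 min break → 7 h 37 min
Tue: 06:45–17:29 = 10 h 44 min; less 60 min break → 9 h 44 min
Wed: 08:08–12:16 = 4 h 8 min; less 60 min break → 3 h 8 min
Thu: 06:58–15:17 = 8 h 19 min; less 60 min break → 7 h 19 min
Fri: 05:26–10:23 = 4 h 57 min; less 60 min break → 3 h 57 min
Sat: 09:57–17:41 = 7 h 44 min; less 60 min break → 6 h 44 min
Sun: 09:55–19:00 = 9 h 5 min; less 60 min break → 8 h 5 min
Total: 7 h 37 min + 9 h 44 min + 3 h 8 min + 7 h 19 min + 3 h 57 min + 6 h 44 min + 8 h 5 min = 46 h 34 min.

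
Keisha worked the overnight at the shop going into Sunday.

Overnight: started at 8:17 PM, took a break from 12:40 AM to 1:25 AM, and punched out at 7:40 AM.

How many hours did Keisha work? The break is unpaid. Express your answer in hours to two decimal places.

Overnight: 8:17 PM → midnight = 3 h 43 min; midnight → 7:40 AM = 7 h 40 min; span 11 h 23 min; less 45 min break → 10 h 38 min

10.63 hours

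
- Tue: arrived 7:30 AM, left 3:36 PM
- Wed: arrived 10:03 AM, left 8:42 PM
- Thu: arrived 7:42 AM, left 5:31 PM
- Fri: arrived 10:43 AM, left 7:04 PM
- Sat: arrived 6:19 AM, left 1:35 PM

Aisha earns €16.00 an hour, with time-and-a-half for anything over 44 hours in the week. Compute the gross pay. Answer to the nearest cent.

€708.40

Tue: 7:30 AM–3:36 PM = 8 h 6 min
Wed: 10:03 AM–8:42 PM = 10 h 39 min
Thu: 7:42 AM–5:31 PM = 9 h 49 min
Fri: 10:43 AM–7:04 PM = 8 h 21 min
Sat: 6:19 AM–1:35 PM = 7 h 16 min
Total worked: 44 h 11 min = 2651 min.
Regular 44 h 0 min = 2640 min at €16.00/h; overtime 0 h 11 min = 11 min at €24.00/h.
Pay = (2640 × €16.00 + 11 × €24.00) ÷ 60 = €708.40.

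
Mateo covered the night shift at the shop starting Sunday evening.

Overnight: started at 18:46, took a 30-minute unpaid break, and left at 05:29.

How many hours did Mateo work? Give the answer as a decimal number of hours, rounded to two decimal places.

Overnight: 18:46 → midnight = 5 h 14 min; midnight → 05:29 = 5 h 29 min; span 10 h 43 min; less 30 min break → 10 h 13 min

10.22 hours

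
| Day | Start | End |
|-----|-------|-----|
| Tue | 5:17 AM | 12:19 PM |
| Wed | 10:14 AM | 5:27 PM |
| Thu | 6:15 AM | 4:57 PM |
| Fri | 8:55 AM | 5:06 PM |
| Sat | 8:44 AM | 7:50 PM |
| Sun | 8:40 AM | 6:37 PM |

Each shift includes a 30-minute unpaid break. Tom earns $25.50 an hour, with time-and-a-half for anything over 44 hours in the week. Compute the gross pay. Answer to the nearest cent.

Tue: 5:17 AM–12:19 PM = 7 h 2 min; less 30 min break → 6 h 32 min
Wed: 10:14 AM–5:27 PM = 7 h 13 min; less 30 min break → 6 h 43 min
Thu: 6:15 AM–4:57 PM = 10 h 42 min; less 30 min break → 10 h 12 min
Fri: 8:55 AM–5:06 PM = 8 h 11 min; less 30 min break → 7 h 41 min
Sat: 8:44 AM–7:50 PM = 11 h 6 min; less 30 min break → 10 h 36 min
Sun: 8:40 AM–6:37 PM = 9 h 57 min; less 30 min break → 9 h 27 min
Total worked: 51 h 11 min = 3071 min.
Regular 44 h 0 min = 2640 min at $25.50/h; overtime 7 h 11 min = 431 min at $38.25/h.
Pay = (2640 × $25.50 + 431 × $38.25) ÷ 60 = $1396.76.

$1396.76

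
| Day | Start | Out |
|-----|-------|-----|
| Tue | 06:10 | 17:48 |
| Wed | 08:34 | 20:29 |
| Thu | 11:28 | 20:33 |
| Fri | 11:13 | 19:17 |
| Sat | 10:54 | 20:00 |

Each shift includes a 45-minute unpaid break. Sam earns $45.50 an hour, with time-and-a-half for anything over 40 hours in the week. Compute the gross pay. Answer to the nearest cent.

$2232.91

Tue: 06:10–17:48 = 11 h 38 min; less 45 min break → 10 h 53 min
Wed: 08:34–20:29 = 11 h 55 min; less 45 min break → 11 h 10 min
Thu: 11:28–20:33 = 9 h 5 min; less 45 min break → 8 h 20 min
Fri: 11:13–19:17 = 8 h 4 min; less 45 min break → 7 h 19 min
Sat: 10:54–20:00 = 9 h 6 min; less 45 min break → 8 h 21 min
Total worked: 46 h 3 min = 2763 min.
Regular 40 h 0 min = 2400 min at $45.50/h; overtime 6 h 3 min = 363 min at $68.25/h.
Pay = (2400 × $45.50 + 363 × $68.25) ÷ 60 = $2232.91.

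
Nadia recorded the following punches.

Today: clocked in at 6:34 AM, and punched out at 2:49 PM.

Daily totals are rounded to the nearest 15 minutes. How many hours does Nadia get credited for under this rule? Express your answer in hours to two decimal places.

8.25 hours

Today: 6:34 AM–2:49 PM = 8 h 15 min → rounds to 8 h 15 min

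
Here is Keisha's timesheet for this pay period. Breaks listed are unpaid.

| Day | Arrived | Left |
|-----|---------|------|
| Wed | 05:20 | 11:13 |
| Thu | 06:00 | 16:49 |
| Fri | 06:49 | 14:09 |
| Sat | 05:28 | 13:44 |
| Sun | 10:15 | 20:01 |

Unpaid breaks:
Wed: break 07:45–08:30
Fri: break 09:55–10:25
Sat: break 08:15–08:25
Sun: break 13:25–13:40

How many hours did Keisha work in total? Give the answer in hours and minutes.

Wed: 05:20–11:13 = 5 h 53 min; less 45 min break → 5 h 8 min
Thu: 06:00–16:49 = 10 h 49 min
Fri: 06:49–14:09 = 7 h 20 min; less 30 min break → 6 h 50 min
Sat: 05:28–13:44 = 8 h 16 min; less 10 min break → 8 h 6 min
Sun: 10:15–20:01 = 9 h 46 min; less 15 min break → 9 h 31 min
Total: 5 h 8 min + 10 h 49 min + 6 h 50 min + 8 h 6 min + 9 h 31 min = 40 h 24 min.

40 h 24 min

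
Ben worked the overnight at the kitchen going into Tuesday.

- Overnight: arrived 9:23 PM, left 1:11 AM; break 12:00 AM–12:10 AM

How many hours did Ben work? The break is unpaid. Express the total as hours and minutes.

Overnight: 9:23 PM → midnight = 2 h 37 min; midnight → 1:11 AM = 1 h 11 min; span 3 h 48 min; less 10 min break → 3 h 38 min

3 h 38 min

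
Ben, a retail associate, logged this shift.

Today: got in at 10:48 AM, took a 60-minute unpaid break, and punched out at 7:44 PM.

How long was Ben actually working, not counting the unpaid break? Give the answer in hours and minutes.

Today: 10:48 AM–7:44 PM = 8 h 56 min; less 60 min break → 7 h 56 min

7 h 56 min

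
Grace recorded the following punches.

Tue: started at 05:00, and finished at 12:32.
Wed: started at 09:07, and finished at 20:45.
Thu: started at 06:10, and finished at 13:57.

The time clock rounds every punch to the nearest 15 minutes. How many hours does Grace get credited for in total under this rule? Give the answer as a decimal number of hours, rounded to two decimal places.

27.00 hours

Tue: in 05:00→05:00, out 12:32→12:30; 7 h 30 min
Wed: in 09:07→09:00, out 20:45→20:45; 11 h 45 min
Thu: in 06:10→06:15, out 13:57→14:00; 7 h 45 min
Total credited: 27 h 0 min.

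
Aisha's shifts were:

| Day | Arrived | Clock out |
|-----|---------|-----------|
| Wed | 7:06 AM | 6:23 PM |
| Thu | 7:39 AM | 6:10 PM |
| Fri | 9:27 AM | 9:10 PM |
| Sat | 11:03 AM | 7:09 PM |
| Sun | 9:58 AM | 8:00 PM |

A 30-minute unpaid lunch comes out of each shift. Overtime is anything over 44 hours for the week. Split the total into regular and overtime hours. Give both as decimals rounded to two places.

Regular 44.00 hours, overtime 5.15 hours

Wed: 7:06 AM–6:23 PM = 11 h 17 min; less 30 min break → 10 h 47 min
Thu: 7:39 AM–6:10 PM = 10 h 31 min; less 30 min break → 10 h 1 min
Fri: 9:27 AM–9:10 PM = 11 h 43 min; less 30 min break → 11 h 13 min
Sat: 11:03 AM–7:09 PM = 8 h 6 min; less 30 min break → 7 h 36 min
Sun: 9:58 AM–8:00 PM = 10 h 2 min; less 30 min break → 9 h 32 min
Total worked: 49 h 9 min = 49.15 h.
Threshold 44 h → overtime 5 h 9 min, regular 44 h 0 min.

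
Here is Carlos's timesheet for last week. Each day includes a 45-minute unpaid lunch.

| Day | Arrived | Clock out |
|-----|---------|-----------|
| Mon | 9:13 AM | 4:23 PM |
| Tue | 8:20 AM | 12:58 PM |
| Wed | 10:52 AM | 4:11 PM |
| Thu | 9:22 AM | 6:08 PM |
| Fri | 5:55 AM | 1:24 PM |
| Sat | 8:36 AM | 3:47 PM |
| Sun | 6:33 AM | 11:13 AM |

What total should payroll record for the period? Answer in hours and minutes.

39 h 58 min

Mon: 9:13 AM–4:23 PM = 7 h 10 min; less 45 min break → 6 h 25 min
Tue: 8:20 AM–12:58 PM = 4 h 38 min; less 45 min break → 3 h 53 min
Wed: 10:52 AM–4:11 PM = 5 h 19 min; less 45 min break → 4 h 34 min
Thu: 9:22 AM–6:08 PM = 8 h 46 min; less 45 min break → 8 h 1 min
Fri: 5:55 AM–1:24 PM = 7 h 29 min; less 45 min break → 6 h 44 min
Sat: 8:36 AM–3:47 PM = 7 h 11 min; less 45 min break → 6 h 26 min
Sun: 6:33 AM–11:13 AM = 4 h 40 min; less 45 min break → 3 h 55 min
Total: 6 h 25 min + 3 h 53 min + 4 h 34 min + 8 h 1 min + 6 h 44 min + 6 h 26 min + 3 h 55 min = 39 h 58 min.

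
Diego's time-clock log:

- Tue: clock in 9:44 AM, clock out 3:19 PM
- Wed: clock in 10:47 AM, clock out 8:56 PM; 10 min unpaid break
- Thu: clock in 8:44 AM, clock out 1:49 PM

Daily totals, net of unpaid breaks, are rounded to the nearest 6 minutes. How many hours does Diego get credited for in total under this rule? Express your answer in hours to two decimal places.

20.70 hours

Tue: 9:44 AM–3:19 PM = 5 h 35 min → rounds to 5 h 36 min
Wed: 10:47 AM–8:56 PM = 10 h 9 min − 10 min = 9 h 59 min → rounds to 10 h 0 min
Thu: 8:44 AM–1:49 PM = 5 h 5 min → rounds to 5 h 6 min
Total credited: 20 h 42 min.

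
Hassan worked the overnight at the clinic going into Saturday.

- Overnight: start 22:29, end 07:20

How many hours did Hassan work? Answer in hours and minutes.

Overnight: 22:29 → midnight = 1 h 31 min; midnight → 07:20 = 7 h 20 min; span 8 h 51 min

8 h 51 min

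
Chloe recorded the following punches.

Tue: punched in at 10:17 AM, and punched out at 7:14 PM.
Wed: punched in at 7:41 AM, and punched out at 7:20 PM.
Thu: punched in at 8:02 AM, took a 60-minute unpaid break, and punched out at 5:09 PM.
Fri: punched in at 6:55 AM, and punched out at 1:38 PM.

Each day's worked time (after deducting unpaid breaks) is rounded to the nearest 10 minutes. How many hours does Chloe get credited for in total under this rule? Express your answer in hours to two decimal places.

Tue: 10:17 AM–7:14 PM = 8 h 57 min → rounds to 9 h 0 min
Wed: 7:41 AM–7:20 PM = 11 h 39 min → rounds to 11 h 40 min
Thu: 8:02 AM–5:09 PM = 9 h 7 min − 60 min = 8 h 7 min → rounds to 8 h 10 min
Fri: 6:55 AM–1:38 PM = 6 h 43 min → rounds to 6 h 40 min
Total credited: 35 h 30 min.

35.50 hours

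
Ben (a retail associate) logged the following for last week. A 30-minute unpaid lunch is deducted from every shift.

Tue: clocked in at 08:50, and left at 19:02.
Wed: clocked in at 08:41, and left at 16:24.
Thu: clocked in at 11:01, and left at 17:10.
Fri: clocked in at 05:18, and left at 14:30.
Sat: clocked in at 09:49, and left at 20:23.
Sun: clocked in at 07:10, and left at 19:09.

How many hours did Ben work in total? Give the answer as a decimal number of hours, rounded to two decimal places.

52.82 hours

Tue: 08:50–19:02 = 10 h 12 min; less 30 min break → 9 h 42 min
Wed: 08:41–16:24 = 7 h 43 min; less 30 min break → 7 h 13 min
Thu: 11:01–17:10 = 6 h 9 min; less 30 min break → 5 h 39 min
Fri: 05:18–14:30 = 9 h 12 min; less 30 min break → 8 h 42 min
Sat: 09:49–20:23 = 10 h 34 min; less 30 min break → 10 h 4 min
Sun: 07:10–19:09 = 11 h 59 min; less 30 min break → 11 h 29 min
Total: 9 h 42 min + 7 h 13 min + 5 h 39 min + 8 h 42 min + 10 h 4 min + 11 h 29 min = 52 h 49 min.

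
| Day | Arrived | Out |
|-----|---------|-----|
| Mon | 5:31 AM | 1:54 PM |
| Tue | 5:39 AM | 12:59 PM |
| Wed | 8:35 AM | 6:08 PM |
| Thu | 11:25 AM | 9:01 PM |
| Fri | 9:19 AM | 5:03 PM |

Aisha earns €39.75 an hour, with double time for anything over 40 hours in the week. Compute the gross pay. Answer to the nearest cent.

€1796.70

Mon: 5:31 AM–1:54 PM = 8 h 23 min
Tue: 5:39 AM–12:59 PM = 7 h 20 min
Wed: 8:35 AM–6:08 PM = 9 h 33 min
Thu: 11:25 AM–9:01 PM = 9 h 36 min
Fri: 9:19 AM–5:03 PM = 7 h 44 min
Total worked: 42 h 36 min = 2556 min.
Regular 40 h 0 min = 2400 min at €39.75/h; overtime 2 h 36 min = 156 min at €79.50/h.
Pay = (2400 × €39.75 + 156 × €79.50) ÷ 60 = €1796.70.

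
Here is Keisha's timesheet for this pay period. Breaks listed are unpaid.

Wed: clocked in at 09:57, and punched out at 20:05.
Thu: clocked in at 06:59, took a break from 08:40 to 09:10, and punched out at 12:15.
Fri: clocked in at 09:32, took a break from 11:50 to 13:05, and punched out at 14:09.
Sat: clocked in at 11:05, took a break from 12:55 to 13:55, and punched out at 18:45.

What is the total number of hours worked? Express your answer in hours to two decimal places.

24.93 hours

Wed: 09:57–20:05 = 10 h 8 min
Thu: 06:59–12:15 = 5 h 16 min; less 30 min break → 4 h 46 min
Fri: 09:32–14:09 = 4 h 37 min; less 75 min break → 3 h 22 min
Sat: 11:05–18:45 = 7 h 40 min; less 60 min break → 6 h 40 min
Total: 10 h 8 min + 4 h 46 min + 3 h 22 min + 6 h 40 min = 24 h 56 min.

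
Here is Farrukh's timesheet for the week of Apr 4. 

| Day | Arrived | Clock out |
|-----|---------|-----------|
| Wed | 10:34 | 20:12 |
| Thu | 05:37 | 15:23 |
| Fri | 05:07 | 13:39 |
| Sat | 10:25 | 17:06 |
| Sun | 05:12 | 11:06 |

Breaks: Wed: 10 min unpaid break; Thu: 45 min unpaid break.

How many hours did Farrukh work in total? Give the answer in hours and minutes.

Wed: 10:34–20:12 = 9 h 38 min; less 10 min break → 9 h 28 min
Thu: 05:37–15:23 = 9 h 46 min; less 45 min break → 9 h 1 min
Fri: 05:07–13:39 = 8 h 32 min
Sat: 10:25–17:06 = 6 h 41 min
Sun: 05:12–11:06 = 5 h 54 min
Total: 9 h 28 min + 9 h 1 min + 8 h 32 min + 6 h 41 min + 5 h 54 min = 39 h 36 min.

39 h 36 min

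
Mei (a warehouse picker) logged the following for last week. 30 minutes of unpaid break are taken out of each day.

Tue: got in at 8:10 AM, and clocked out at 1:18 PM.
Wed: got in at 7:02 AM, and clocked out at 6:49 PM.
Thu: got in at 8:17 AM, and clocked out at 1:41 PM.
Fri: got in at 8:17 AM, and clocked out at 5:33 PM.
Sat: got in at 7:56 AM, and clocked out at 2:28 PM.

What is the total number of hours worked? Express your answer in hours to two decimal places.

35.62 hours

Tue: 8:10 AM–1:18 PM = 5 h 8 min; less 30 min break → 4 h 38 min
Wed: 7:02 AM–6:49 PM = 11 h 47 min; less 30 min break → 11 h 17 min
Thu: 8:17 AM–1:41 PM = 5 h 24 min; less 30 min break → 4 h 54 min
Fri: 8:17 AM–5:33 PM = 9 h 16 min; less 30 min break → 8 h 46 min
Sat: 7:56 AM–2:28 PM = 6 h 32 min; less 30 min break → 6 h 2 min
Total: 4 h 38 min + 11 h 17 min + 4 h 54 min + 8 h 46 min + 6 h 2 min = 35 h 37 min.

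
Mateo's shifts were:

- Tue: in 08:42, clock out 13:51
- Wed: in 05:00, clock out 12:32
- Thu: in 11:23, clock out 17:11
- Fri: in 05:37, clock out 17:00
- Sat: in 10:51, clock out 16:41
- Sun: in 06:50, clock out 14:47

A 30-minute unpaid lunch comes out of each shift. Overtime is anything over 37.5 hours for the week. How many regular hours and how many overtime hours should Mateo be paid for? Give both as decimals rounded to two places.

Tue: 08:42–13:51 = 5 h 9 min; less 30 min break → 4 h 39 min
Wed: 05:00–12:32 = 7 h 32 min; less 30 min break → 7 h 2 min
Thu: 11:23–17:11 = 5 h 48 min; less 30 min break → 5 h 18 min
Fri: 05:37–17:00 = 11 h 23 min; less 30 min break → 10 h 53 min
Sat: 10:51–16:41 = 5 h 50 min; less 30 min break → 5 h 20 min
Sun: 06:50–14:47 = 7 h 57 min; less 30 min break → 7 h 27 min
Total worked: 40 h 39 min = 40.65 h.
Threshold 37.5 h → overtime 3 h 9 min, regular 37 h 30 min.

Regular 37.50 hours, overtime 3.15 hours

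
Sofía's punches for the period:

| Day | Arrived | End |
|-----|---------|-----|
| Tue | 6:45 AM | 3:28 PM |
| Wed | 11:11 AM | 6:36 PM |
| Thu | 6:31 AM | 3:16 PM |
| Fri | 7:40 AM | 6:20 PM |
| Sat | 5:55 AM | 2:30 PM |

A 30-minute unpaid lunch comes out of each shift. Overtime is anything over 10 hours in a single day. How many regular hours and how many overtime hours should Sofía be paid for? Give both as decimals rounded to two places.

Tue: 6:45 AM–3:28 PM = 8 h 43 min; less 30 min break → 8 h 13 min
Wed: 11:11 AM–6:36 PM = 7 h 25 min; less 30 min break → 6 h 55 min
Thu: 6:31 AM–3:16 PM = 8 h 45 min; less 30 min break → 8 h 15 min
Fri: 7:40 AM–6:20 PM = 10 h 40 min; less 30 min break → 10 h 10 min
Sat: 5:55 AM–2:30 PM = 8 h 35 min; less 30 min break → 8 h 5 min
Tue reg 8 h 13 min / OT 0 h 0 min; Wed reg 6 h 55 min / OT 0 h 0 min; Thu reg 8 h 15 min / OT 0 h 0 min; Fri reg 10 h 0 min / OT 0 h 10 min; Sat reg 8 h 5 min / OT 0 h 0 min.
Totals: regular 41 h 28 min, overtime 0 h 10 min.

Regular 41.47 hours, overtime 0.17 hours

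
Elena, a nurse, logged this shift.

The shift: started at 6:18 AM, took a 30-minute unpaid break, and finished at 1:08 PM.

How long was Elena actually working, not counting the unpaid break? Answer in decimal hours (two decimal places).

6.33 hours

The shift: 6:18 AM–1:08 PM = 6 h 50 min; less 30 min break → 6 h 20 min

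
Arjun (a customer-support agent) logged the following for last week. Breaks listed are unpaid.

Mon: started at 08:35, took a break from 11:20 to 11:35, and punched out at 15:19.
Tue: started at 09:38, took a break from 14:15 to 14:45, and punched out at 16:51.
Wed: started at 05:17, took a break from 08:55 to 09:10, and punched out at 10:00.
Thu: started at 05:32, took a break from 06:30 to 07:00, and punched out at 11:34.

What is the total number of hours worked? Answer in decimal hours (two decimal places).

23.20 hours

Mon: 08:35–15:19 = 6 h 44 min; less 15 min break → 6 h 29 min
Tue: 09:38–16:51 = 7 h 13 min; less 30 min break → 6 h 43 min
Wed: 05:17–10:00 = 4 h 43 min; less 15 min break → 4 h 28 min
Thu: 05:32–11:34 = 6 h 2 min; less 30 min break → 5 h 32 min
Total: 6 h 29 min + 6 h 43 min + 4 h 28 min + 5 h 32 min = 23 h 12 min.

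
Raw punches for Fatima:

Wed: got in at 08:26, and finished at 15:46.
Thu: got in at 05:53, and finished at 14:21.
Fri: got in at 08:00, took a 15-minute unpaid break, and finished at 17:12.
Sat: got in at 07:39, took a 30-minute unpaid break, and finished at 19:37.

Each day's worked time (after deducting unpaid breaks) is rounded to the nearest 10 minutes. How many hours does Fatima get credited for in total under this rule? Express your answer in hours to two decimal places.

Wed: 08:26–15:46 = 7 h 20 min → rounds to 7 h 20 min
Thu: 05:53–14:21 = 8 h 28 min → rounds to 8 h 30 min
Fri: 08:00–17:12 = 9 h 12 min − 15 min = 8 h 57 min → rounds to 9 h 0 min
Sat: 07:39–19:37 = 11 h 58 min − 30 min = 11 h 28 min → rounds to 11 h 30 min
Total credited: 36 h 20 min.

36.33 hours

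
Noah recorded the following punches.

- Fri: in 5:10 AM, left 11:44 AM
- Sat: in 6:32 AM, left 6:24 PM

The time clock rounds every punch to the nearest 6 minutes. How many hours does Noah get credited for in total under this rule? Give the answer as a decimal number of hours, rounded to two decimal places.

Fri: in 5:10 AM→5:12 AM, out 11:44 AM→11:42 AM; 6 h 30 min
Sat: in 6:32 AM→6:30 AM, out 6:24 PM→6:24 PM; 11 h 54 min
Total credited: 18 h 24 min.

18.40 hours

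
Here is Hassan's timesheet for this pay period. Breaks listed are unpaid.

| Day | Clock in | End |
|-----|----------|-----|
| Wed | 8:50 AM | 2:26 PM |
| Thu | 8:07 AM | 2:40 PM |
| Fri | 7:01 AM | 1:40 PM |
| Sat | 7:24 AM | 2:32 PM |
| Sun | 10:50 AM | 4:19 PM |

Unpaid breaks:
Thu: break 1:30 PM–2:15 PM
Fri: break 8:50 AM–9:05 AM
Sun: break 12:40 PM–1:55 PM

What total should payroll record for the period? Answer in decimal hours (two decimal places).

29.17 hours

Wed: 8:50 AM–2:26 PM = 5 h 36 min
Thu: 8:07 AM–2:40 PM = 6 h 33 min; less 45 min break → 5 h 48 min
Fri: 7:01 AM–1:40 PM = 6 h 39 min; less 15 min break → 6 h 24 min
Sat: 7:24 AM–2:32 PM = 7 h 8 min
Sun: 10:50 AM–4:19 PM = 5 h 29 min; less 75 min break → 4 h 14 min
Total: 5 h 36 min + 5 h 48 min + 6 h 24 min + 7 h 8 min + 4 h 14 min = 29 h 10 min.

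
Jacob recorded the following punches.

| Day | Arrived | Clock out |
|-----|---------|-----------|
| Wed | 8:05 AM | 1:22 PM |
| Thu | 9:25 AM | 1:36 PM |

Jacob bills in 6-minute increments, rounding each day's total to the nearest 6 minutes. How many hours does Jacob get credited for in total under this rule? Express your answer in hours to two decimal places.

Wed: 8:05 AM–1:22 PM = 5 h 17 min → rounds to 5 h 18 min
Thu: 9:25 AM–1:36 PM = 4 h 11 min → rounds to 4 h 12 min
Total credited: 9 h 30 min.

9.50 hours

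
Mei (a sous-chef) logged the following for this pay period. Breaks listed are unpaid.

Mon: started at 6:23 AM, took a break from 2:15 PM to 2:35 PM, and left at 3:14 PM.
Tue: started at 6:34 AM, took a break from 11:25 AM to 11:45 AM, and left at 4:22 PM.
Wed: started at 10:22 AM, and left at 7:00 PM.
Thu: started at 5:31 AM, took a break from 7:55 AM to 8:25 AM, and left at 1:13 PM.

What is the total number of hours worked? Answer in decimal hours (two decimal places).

Mon: 6:23 AM–3:14 PM = 8 h 51 min; less 20 min break → 8 h 31 min
Tue: 6:34 AM–4:22 PM = 9 h 48 min; less 20 min break → 9 h 28 min
Wed: 10:22 AM–7:00 PM = 8 h 38 min
Thu: 5:31 AM–1:13 PM = 7 h 42 min; less 30 min break → 7 h 12 min
Total: 8 h 31 min + 9 h 28 min + 8 h 38 min + 7 h 12 min = 33 h 49 min.

33.82 hours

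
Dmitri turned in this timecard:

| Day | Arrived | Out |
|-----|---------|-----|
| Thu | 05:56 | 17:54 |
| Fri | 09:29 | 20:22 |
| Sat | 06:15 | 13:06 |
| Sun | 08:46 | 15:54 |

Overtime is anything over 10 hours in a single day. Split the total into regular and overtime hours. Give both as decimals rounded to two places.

Regular 33.98 hours, overtime 2.85 hours

Thu: 05:56–17:54 = 11 h 58 min
Fri: 09:29–20:22 = 10 h 53 min
Sat: 06:15–13:06 = 6 h 51 min
Sun: 08:46–15:54 = 7 h 8 min
Thu reg 10 h 0 min / OT 1 h 58 min; Fri reg 10 h 0 min / OT 0 h 53 min; Sat reg 6 h 51 min / OT 0 h 0 min; Sun reg 7 h 8 min / OT 0 h 0 min.
Totals: regular 33 h 59 min, overtime 2 h 51 min.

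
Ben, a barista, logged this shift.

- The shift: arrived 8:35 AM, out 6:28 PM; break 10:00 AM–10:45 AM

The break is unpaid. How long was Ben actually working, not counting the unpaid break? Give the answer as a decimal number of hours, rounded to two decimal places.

9.13 hours

The shift: 8:35 AM–6:28 PM = 9 h 53 min; less 45 min break → 9 h 8 min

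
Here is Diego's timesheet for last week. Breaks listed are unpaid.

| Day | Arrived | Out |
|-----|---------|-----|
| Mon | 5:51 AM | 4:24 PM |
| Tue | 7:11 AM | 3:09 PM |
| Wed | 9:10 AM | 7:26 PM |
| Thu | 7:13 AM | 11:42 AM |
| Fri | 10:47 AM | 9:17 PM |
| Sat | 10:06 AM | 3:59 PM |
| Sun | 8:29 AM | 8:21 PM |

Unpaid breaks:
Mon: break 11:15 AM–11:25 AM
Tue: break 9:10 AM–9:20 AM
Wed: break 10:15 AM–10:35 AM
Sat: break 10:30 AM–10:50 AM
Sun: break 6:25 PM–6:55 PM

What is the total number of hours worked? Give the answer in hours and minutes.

60 h 1 min

Mon: 5:51 AM–4:24 PM = 10 h 33 min; less 10 min break → 10 h 23 min
Tue: 7:11 AM–3:09 PM = 7 h 58 min; less 10 min break → 7 h 48 min
Wed: 9:10 AM–7:26 PM = 10 h 16 min; less 20 min break → 9 h 56 min
Thu: 7:13 AM–11:42 AM = 4 h 29 min
Fri: 10:47 AM–9:17 PM = 10 h 30 min
Sat: 10:06 AM–3:59 PM = 5 h 53 min; less 20 min break → 5 h 33 min
Sun: 8:29 AM–8:21 PM = 11 h 52 min; less 30 min break → 11 h 22 min
Total: 10 h 23 min + 7 h 48 min + 9 h 56 min + 4 h 29 min + 10 h 30 min + 5 h 33 min + 11 h 22 min = 60 h 1 min.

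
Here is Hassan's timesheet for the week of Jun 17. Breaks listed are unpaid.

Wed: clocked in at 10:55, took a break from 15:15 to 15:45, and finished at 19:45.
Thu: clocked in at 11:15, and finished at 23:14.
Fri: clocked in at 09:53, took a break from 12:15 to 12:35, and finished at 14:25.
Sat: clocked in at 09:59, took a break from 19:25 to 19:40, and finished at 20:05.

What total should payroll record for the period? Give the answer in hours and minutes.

Wed: 10:55–19:45 = 8 h 50 min; less 30 min break → 8 h 20 min
Thu: 11:15–23:14 = 11 h 59 min
Fri: 09:53–14:25 = 4 h 32 min; less 20 min break → 4 h 12 min
Sat: 09:59–20:05 = 10 h 6 min; less 15 min break → 9 h 51 min
Total: 8 h 20 min + 11 h 59 min + 4 h 12 min + 9 h 51 min = 34 h 22 min.

34 h 22 min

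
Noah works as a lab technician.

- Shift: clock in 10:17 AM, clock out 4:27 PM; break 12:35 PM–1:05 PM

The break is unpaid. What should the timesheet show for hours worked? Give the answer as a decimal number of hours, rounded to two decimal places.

5.67 hours

Shift: 10:17 AM–4:27 PM = 6 h 10 min; less 30 min break → 5 h 40 min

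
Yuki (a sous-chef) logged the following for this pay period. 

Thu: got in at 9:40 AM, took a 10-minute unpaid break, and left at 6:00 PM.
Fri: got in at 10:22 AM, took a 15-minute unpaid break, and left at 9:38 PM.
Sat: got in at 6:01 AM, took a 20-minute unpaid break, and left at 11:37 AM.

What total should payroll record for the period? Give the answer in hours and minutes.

24 h 27 min

Thu: 9:40 AM–6:00 PM = 8 h 20 min; less 10 min break → 8 h 10 min
Fri: 10:22 AM–9:38 PM = 11 h 16 min; less 15 min break → 11 h 1 min
Sat: 6:01 AM–11:37 AM = 5 h 36 min; less 20 min break → 5 h 16 min
Total: 8 h 10 min + 11 h 1 min + 5 h 16 min = 24 h 27 min.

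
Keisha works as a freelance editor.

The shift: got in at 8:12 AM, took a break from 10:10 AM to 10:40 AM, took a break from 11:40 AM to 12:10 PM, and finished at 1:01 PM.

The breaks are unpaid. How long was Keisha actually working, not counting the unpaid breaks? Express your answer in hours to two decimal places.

3.82 hours

The shift: 8:12 AM–1:01 PM = 4 h 49 min; less 60 min break → 3 h 49 min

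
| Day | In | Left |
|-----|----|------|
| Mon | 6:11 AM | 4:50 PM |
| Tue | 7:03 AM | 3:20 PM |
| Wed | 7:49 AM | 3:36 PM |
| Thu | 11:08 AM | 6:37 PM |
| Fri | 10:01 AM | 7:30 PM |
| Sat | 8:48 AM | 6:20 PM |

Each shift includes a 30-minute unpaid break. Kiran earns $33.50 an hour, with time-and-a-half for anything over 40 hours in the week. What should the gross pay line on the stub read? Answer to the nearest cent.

Mon: 6:11 AM–4:50 PM = 10 h 39 min; less 30 min break → 10 h 9 min
Tue: 7:03 AM–3:20 PM = 8 h 17 min; less 30 min break → 7 h 47 min
Wed: 7:49 AM–3:36 PM = 7 h 47 min; less 30 min break → 7 h 17 min
Thu: 11:08 AM–6:37 PM = 7 h 29 min; less 30 min break → 6 h 59 min
Fri: 10:01 AM–7:30 PM = 9 h 29 min; less 30 min break → 8 h 59 min
Sat: 8:48 AM–6:20 PM = 9 h 32 min; less 30 min break → 9 h 2 min
Total worked: 50 h 13 min = 3013 min.
Regular 40 h 0 min = 2400 min at $33.50/h; overtime 10 h 13 min = 613 min at $50.25/h.
Pay = (2400 × $33.50 + 613 × $50.25) ÷ 60 = $1853.39.

$1853.39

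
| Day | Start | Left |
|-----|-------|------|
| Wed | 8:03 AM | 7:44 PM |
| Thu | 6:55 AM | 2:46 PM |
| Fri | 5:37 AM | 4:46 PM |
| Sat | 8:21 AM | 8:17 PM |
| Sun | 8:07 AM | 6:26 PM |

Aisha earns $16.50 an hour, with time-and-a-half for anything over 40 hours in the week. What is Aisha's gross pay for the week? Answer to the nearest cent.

Wed: 8:03 AM–7:44 PM = 11 h 41 min
Thu: 6:55 AM–2:46 PM = 7 h 51 min
Fri: 5:37 AM–4:46 PM = 11 h 9 min
Sat: 8:21 AM–8:17 PM = 11 h 56 min
Sun: 8:07 AM–6:26 PM = 10 h 19 min
Total worked: 52 h 56 min = 3176 min.
Regular 40 h 0 min = 2400 min at $16.50/h; overtime 12 h 56 min = 776 min at $24.75/h.
Pay = (2400 × $16.50 + 776 × $24.75) ÷ 60 = $980.10.

$980.10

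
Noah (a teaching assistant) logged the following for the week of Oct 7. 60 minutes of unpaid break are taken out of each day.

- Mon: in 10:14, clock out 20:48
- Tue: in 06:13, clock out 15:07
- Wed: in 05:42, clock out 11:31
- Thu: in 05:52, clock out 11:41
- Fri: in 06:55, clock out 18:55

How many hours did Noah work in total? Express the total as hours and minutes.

38 h 6 min

Mon: 10:14–20:48 = 10 h 34 min; less 60 min break → 9 h 34 min
Tue: 06:13–15:07 = 8 h 54 min; less 60 min break → 7 h 54 min
Wed: 05:42–11:31 = 5 h 49 min; less 60 min break → 4 h 49 min
Thu: 05:52–11:41 = 5 h 49 min; less 60 min break → 4 h 49 min
Fri: 06:55–18:55 = 12 h 0 min; less 60 min break → 11 h 0 min
Total: 9 h 34 min + 7 h 54 min + 4 h 49 min + 4 h 49 min + 11 h 0 min = 38 h 6 min.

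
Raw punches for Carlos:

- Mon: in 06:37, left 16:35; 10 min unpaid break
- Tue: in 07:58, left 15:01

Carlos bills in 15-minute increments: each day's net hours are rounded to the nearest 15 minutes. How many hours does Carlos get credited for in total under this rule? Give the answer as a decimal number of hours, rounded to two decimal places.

16.75 hours

Mon: 06:37–16:35 = 9 h 58 min − 10 min = 9 h 48 min → rounds to 9 h 45 min
Tue: 07:58–15:01 = 7 h 3 min → rounds to 7 h 0 min
Total credited: 16 h 45 min.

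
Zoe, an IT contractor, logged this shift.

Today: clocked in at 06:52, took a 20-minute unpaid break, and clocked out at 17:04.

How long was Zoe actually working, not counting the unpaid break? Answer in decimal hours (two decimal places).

Today: 06:52–17:04 = 10 h 12 min; less 20 min break → 9 h 52 min

9.87 hours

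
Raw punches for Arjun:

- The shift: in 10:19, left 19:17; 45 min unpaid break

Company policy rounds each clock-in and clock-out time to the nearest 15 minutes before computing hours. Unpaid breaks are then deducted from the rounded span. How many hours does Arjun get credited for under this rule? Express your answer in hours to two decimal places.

8.25 hours

The shift: in 10:19→10:15, out 19:17→19:15; 9 h 0 min − 45 min = 8 h 15 min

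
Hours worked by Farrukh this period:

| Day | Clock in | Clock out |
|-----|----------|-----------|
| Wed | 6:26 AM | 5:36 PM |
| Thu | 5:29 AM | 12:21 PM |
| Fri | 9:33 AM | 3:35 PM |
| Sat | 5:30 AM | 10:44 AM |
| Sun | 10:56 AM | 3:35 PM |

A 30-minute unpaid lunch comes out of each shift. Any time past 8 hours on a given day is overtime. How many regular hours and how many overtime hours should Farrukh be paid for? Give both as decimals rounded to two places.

Wed: 6:26 AM–5:36 PM = 11 h 10 min; less 30 min break → 10 h 40 min
Thu: 5:29 AM–12:21 PM = 6 h 52 min; less 30 min break → 6 h 22 min
Fri: 9:33 AM–3:35 PM = 6 h 2 min; less 30 min break → 5 h 32 min
Sat: 5:30 AM–10:44 AM = 5 h 14 min; less 30 min break → 4 h 44 min
Sun: 10:56 AM–3:35 PM = 4 h 39 min; less 30 min break → 4 h 9 min
Wed reg 8 h 0 min / OT 2 h 40 min; Thu reg 6 h 22 min / OT 0 h 0 min; Fri reg 5 h 32 min / OT 0 h 0 min; Sat reg 4 h 44 min / OT 0 h 0 min; Sun reg 4 h 9 min / OT 0 h 0 min.
Totals: regular 28 h 47 min, overtime 2 h 40 min.

Regular 28.78 hours, overtime 2.67 hours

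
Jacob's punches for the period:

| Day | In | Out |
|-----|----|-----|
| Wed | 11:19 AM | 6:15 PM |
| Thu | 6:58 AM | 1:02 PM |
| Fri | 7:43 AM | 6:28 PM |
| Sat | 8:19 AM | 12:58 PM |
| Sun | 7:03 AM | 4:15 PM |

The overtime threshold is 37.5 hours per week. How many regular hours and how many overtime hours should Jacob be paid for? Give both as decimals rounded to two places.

Wed: 11:19 AM–6:15 PM = 6 h 56 min
Thu: 6:58 AM–1:02 PM = 6 h 4 min
Fri: 7:43 AM–6:28 PM = 10 h 45 min
Sat: 8:19 AM–12:58 PM = 4 h 39 min
Sun: 7:03 AM–4:15 PM = 9 h 12 min
Total worked: 37 h 36 min = 37.60 h.
Threshold 37.5 h → overtime 0 h 6 min, regular 37 h 30 min.

Regular 37.50 hours, overtime 0.10 hours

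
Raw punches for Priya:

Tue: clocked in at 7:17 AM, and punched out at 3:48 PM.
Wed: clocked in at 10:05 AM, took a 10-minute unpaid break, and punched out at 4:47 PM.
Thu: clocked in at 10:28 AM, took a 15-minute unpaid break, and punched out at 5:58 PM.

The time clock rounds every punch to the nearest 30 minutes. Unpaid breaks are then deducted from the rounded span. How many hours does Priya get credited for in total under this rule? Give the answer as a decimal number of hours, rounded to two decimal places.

22.58 hours

Tue: in 7:17 AM→7:30 AM, out 3:48 PM→4:00 PM; 8 h 30 min
Wed: in 10:05 AM→10:00 AM, out 4:47 PM→5:00 PM; 7 h 0 min − 10 min = 6 h 50 min
Thu: in 10:28 AM→10:30 AM, out 5:58 PM→6:00 PM; 7 h 30 min − 15 min = 7 h 15 min
Total credited: 22 h 35 min.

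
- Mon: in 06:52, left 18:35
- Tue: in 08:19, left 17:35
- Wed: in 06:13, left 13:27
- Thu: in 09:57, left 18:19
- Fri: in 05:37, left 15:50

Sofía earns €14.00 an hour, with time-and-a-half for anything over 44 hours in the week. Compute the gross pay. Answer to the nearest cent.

Mon: 06:52–18:35 = 11 h 43 min
Tue: 08:19–17:35 = 9 h 16 min
Wed: 06:13–13:27 = 7 h 14 min
Thu: 09:57–18:19 = 8 h 22 min
Fri: 05:37–15:50 = 10 h 13 min
Total worked: 46 h 48 min = 2808 min.
Regular 44 h 0 min = 2640 min at €14.00/h; overtime 2 h 48 min = 168 min at €21.00/h.
Pay = (2640 × €14.00 + 168 × €21.00) ÷ 60 = €674.80.

€674.80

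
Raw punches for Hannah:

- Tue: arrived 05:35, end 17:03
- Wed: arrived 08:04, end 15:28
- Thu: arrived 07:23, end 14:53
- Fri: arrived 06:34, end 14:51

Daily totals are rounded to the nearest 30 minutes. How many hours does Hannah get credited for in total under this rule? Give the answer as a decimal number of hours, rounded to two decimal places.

35.00 hours

Tue: 05:35–17:03 = 11 h 28 min → rounds to 11 h 30 min
Wed: 08:04–15:28 = 7 h 24 min → rounds to 7 h 30 min
Thu: 07:23–14:53 = 7 h 30 min → rounds to 7 h 30 min
Fri: 06:34–14:51 = 8 h 17 min → rounds to 8 h 30 min
Total credited: 35 h 0 min.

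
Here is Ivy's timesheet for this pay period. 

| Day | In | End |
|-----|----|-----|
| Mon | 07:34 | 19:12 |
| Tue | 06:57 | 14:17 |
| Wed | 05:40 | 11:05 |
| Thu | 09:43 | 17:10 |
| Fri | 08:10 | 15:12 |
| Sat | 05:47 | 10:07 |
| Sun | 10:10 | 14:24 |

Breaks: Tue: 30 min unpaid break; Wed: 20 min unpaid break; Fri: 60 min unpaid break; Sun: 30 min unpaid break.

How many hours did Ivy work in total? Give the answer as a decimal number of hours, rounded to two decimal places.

Mon: 07:34–19:12 = 11 h 38 min
Tue: 06:57–14:17 = 7 h 20 min; less 30 min break → 6 h 50 min
Wed: 05:40–11:05 = 5 h 25 min; less 20 min break → 5 h 5 min
Thu: 09:43–17:10 = 7 h 27 min
Fri: 08:10–15:12 = 7 h 2 min; less 60 min break → 6 h 2 min
Sat: 05:47–10:07 = 4 h 20 min
Sun: 10:10–14:24 = 4 h 14 min; less 30 min break → 3 h 44 min
Total: 11 h 38 min + 6 h 50 min + 5 h 5 min + 7 h 27 min + 6 h 2 min + 4 h 20 min + 3 h 44 min = 45 h 6 min.

45.10 hours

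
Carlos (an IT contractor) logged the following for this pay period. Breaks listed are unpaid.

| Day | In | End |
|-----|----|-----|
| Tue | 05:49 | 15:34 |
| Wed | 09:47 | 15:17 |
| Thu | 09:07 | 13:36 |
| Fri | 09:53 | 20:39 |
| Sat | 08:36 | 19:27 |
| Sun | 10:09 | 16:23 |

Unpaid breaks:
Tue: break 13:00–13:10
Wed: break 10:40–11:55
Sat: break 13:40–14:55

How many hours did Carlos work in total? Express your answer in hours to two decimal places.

Tue: 05:49–15:34 = 9 h 45 min; less 10 min break → 9 h 35 min
Wed: 09:47–15:17 = 5 h 30 min; less 75 min break → 4 h 15 min
Thu: 09:07–13:36 = 4 h 29 min
Fri: 09:53–20:39 = 10 h 46 min
Sat: 08:36–19:27 = 10 h 51 min; less 75 min break → 9 h 36 min
Sun: 10:09–16:23 = 6 h 14 min
Total: 9 h 35 min + 4 h 15 min + 4 h 29 min + 10 h 46 min + 9 h 36 min + 6 h 14 min = 44 h 55 min.

44.92 hours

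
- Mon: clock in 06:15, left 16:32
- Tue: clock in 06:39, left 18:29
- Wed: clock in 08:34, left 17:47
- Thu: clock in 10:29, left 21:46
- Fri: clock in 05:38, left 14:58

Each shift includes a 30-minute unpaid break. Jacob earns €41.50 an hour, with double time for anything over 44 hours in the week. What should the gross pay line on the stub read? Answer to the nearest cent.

Mon: 06:15–16:32 = 10 h 17 min; less 30 min break → 9 h 47 min
Tue: 06:39–18:29 = 11 h 50 min; less 30 min break → 11 h 20 min
Wed: 08:34–17:47 = 9 h 13 min; less 30 min break → 8 h 43 min
Thu: 10:29–21:46 = 11 h 17 min; less 30 min break → 10 h 47 min
Fri: 05:38–14:58 = 9 h 20 min; less 30 min break → 8 h 50 min
Total worked: 49 h 27 min = 2967 min.
Regular 44 h 0 min = 2640 min at €41.50/h; overtime 5 h 27 min = 327 min at €83.00/h.
Pay = (2640 × €41.50 + 327 × €83.00) ÷ 60 = €2278.35.

€2278.35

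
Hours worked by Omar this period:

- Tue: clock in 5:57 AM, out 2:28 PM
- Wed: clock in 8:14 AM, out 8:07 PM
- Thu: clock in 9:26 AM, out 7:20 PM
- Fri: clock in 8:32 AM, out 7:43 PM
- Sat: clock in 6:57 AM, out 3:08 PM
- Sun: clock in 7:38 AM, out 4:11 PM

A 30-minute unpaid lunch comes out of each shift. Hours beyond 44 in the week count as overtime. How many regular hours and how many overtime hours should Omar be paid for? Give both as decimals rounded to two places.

Regular 44.00 hours, overtime 11.22 hours

Tue: 5:57 AM–2:28 PM = 8 h 31 min; less 30 min break → 8 h 1 min
Wed: 8:14 AM–8:07 PM = 11 h 53 min; less 30 min break → 11 h 23 min
Thu: 9:26 AM–7:20 PM = 9 h 54 min; less 30 min break → 9 h 24 min
Fri: 8:32 AM–7:43 PM = 11 h 11 min; less 30 min break → 10 h 41 min
Sat: 6:57 AM–3:08 PM = 8 h 11 min; less 30 min break → 7 h 41 min
Sun: 7:38 AM–4:11 PM = 8 h 33 min; less 30 min break → 8 h 3 min
Total worked: 55 h 13 min = 55.22 h.
Threshold 44 h → overtime 11 h 13 min, regular 44 h 0 min.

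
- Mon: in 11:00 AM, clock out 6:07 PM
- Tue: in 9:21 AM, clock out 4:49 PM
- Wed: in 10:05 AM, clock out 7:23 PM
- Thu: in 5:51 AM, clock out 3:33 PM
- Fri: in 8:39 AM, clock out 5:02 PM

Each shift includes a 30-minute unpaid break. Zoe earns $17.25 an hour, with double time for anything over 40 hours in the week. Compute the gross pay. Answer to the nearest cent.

Mon: 11:00 AM–6:07 PM = 7 h 7 min; less 30 min break → 6 h 37 min
Tue: 9:21 AM–4:49 PM = 7 h 28 min; less 30 min break → 6 h 58 min
Wed: 10:05 AM–7:23 PM = 9 h 18 min; less 30 min break → 8 h 48 min
Thu: 5:51 AM–3:33 PM = 9 h 42 min; less 30 min break → 9 h 12 min
Fri: 8:39 AM–5:02 PM = 8 h 23 min; less 30 min break → 7 h 53 min
Total worked: 39 h 28 min = 2368 min.
Regular 39 h 28 min = 2368 min at $17.25/h; overtime 0 h 0 min = 0 min at $34.50/h.
Pay = (2368 × $17.25 + 0 × $34.50) ÷ 60 = $680.80.

$680.80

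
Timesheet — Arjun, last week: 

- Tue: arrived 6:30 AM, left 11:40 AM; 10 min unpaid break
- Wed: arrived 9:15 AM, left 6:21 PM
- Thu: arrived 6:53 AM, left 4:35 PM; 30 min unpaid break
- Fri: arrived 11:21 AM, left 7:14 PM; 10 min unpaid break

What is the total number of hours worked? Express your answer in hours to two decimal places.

Tue: 6:30 AM–11:40 AM = 5 h 10 min; less 10 min break → 5 h 0 min
Wed: 9:15 AM–6:21 PM = 9 h 6 min
Thu: 6:53 AM–4:35 PM = 9 h 42 min; less 30 min break → 9 h 12 min
Fri: 11:21 AM–7:14 PM = 7 h 53 min; less 10 min break → 7 h 43 min
Total: 5 h 0 min + 9 h 6 min + 9 h 12 min + 7 h 43 min = 31 h 1 min.

31.02 hours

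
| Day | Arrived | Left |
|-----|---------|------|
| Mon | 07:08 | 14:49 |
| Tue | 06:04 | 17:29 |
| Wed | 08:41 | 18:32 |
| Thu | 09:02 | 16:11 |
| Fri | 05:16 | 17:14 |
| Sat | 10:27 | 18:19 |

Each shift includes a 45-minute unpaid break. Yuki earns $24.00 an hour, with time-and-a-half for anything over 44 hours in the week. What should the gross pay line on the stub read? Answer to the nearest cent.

Mon: 07:08–14:49 = 7 h 41 min; less 45 min break → 6 h 56 min
Tue: 06:04–17:29 = 11 h 25 min; less 45 min break → 10 h 40 min
Wed: 08:41–18:32 = 9 h 51 min; less 45 min break → 9 h 6 min
Thu: 09:02–16:11 = 7 h 9 min; less 45 min break → 6 h 24 min
Fri: 05:16–17:14 = 11 h 58 min; less 45 min break → 11 h 13 min
Sat: 10:27–18:19 = 7 h 52 min; less 45 min break → 7 h 7 min
Total worked: 51 h 26 min = 3086 min.
Regular 44 h 0 min = 2640 min at $24.00/h; overtime 7 h 26 min = 446 min at $36.00/h.
Pay = (2640 × $24.00 + 446 × $36.00) ÷ 60 = $1323.60.

$1323.60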